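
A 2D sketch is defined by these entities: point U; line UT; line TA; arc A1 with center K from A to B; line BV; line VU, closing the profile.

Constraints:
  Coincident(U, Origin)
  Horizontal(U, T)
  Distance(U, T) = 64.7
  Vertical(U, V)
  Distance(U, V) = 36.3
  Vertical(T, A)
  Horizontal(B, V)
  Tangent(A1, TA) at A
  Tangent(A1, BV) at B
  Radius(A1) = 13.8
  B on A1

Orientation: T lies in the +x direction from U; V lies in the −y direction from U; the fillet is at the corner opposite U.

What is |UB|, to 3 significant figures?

62.5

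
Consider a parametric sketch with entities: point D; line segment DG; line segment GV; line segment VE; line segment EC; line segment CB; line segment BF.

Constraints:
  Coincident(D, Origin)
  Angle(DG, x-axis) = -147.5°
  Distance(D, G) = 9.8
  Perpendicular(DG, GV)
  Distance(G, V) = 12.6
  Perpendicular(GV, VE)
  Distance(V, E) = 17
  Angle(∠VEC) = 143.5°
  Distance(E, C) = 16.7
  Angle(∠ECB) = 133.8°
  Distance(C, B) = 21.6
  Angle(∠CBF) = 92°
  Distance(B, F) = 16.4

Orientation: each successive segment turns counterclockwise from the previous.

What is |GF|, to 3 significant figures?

27.3

D is at the origin; DG runs at -147.5° with length 9.8, so G = (-8.27, -5.27). DG ⟂ GV, so GV runs at -57.5°; with |GV| = 12.6, V = (-1.50, -15.9). The perpendicularity gives VE at right angles to GV, so VE runs at 32.5°; with |VE| = 17.0, E = (12.8, -6.76). ∠VEC = 143.5° gives EC at 69.0° from the x-axis; with |EC| = 16.7, C = (18.8, 8.83). ∠ECB = 133.8° gives CB at 115° from the x-axis; with |CB| = 21.6, B = (9.63, 28.4). ∠CBF = 92.0° gives BF at -157° from the x-axis; with |BF| = 16.4, F = (-5.44, 21.9). Then |GF| = |F − G| = 27.3.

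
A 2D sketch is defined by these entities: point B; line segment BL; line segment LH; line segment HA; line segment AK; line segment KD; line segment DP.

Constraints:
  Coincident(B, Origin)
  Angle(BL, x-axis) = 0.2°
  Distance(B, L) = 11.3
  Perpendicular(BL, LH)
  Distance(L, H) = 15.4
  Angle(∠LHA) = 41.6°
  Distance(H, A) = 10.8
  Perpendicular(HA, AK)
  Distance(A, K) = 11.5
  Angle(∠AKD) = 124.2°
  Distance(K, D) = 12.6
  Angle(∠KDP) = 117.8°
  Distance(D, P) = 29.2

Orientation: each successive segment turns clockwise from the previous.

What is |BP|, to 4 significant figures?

44.53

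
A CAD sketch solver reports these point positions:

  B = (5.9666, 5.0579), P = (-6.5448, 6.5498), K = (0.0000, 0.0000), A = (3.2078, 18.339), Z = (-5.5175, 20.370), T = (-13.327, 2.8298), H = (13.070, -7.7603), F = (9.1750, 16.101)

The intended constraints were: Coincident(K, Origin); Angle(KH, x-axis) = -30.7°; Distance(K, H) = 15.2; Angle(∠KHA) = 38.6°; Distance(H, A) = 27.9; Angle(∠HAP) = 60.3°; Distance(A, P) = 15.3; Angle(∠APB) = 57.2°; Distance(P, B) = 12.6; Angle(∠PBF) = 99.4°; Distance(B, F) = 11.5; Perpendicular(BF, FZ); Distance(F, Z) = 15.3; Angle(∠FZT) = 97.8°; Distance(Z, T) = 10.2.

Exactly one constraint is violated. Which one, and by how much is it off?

Distance(Z, T) = 10.2 — off by 9.00.

K = (0.00, 0.00) ✓; KH at -30.70° ✓; |KH| = 15.20 ✓; ∠KHA = 38.60° ✓; |HA| = 27.90 ✓; ∠HAP = 60.30° ✓; |AP| = 15.30 ✓; ∠APB = 57.20° ✓; |PB| = 12.60 ✓; ∠PBF = 99.40° ✓; |BF| = 11.50 ✓; ∠(BF, FZ) = 90.00° ✓; |FZ| = 15.30 ✓; ∠FZT = 97.80° ✓; |ZT| = 19.20 ✗.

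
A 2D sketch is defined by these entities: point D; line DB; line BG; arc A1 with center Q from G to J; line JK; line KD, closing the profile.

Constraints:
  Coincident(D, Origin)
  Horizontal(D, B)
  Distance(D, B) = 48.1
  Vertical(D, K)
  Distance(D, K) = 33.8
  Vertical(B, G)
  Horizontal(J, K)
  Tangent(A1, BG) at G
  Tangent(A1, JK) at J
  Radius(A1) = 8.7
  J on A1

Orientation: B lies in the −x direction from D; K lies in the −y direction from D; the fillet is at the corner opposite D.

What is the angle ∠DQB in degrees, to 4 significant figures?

76.62°

D is at the origin; DB is horizontal with |DB| = 48.1 and B on the −x side, so B = (-48.10, 0.000). DK is vertical with |DK| = 33.8 and K on the −y side, so K = (0.000, -33.80). The virtual corner opposite D is at (-48.10, -33.80). Tangency of A1 to BG means the radius QG is perpendicular to BG and tangency of A1 to JK means the radius QJ is perpendicular to JK, with radius 8.7, so the center Q sits 8.7 in from both sides at Q = (-39.40, -25.10). Then cos ∠DQB = QD·QB / (|QD||QB|), giving 76.62°.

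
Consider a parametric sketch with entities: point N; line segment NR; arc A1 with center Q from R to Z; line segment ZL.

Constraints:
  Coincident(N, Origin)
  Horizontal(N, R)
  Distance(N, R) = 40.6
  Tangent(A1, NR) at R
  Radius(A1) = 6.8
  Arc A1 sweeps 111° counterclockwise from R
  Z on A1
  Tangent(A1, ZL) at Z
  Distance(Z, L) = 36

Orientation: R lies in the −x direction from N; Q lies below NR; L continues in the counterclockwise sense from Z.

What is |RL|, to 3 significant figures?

43.3

N is at the origin; NR is horizontal with |NR| = 40.6 and R on the −x side, so R = (-40.6, 0.00). Tangency of A1 to NR means the radius QR is perpendicular to NR, so Q = R + (0, -6.8) = (-40.6, -6.80). On A1, R sits at bearing 90° from Q; a 111° counterclockwise sweep puts Z at bearing 201°, so Z = Q + 6.8·(cos 201°, sin 201°) = (-46.9, -9.24). Tangency of A1 to ZL means the radius QZ is perpendicular to ZL, so ZL runs along (−sin 201°, cos 201°); with |ZL| = 36.0, L = (-34.0, -42.8). Then |RL| = |L − R| = 43.3.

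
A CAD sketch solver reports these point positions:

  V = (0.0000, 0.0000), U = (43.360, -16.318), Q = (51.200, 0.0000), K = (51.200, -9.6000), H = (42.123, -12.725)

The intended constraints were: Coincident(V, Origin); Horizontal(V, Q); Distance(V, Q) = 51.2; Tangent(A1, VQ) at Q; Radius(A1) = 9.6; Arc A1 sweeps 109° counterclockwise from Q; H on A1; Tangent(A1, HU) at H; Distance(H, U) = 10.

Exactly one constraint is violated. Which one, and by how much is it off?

Distance(H, U) = 10 — off by 6.20.

V = (0.00, 0.00) ✓; V.y = 0.00, Q.y = 0.00 ✓; |VQ| = 51.20 ✓; ∠(KQ, QV) = 90.00° ✓; |KQ| = 9.600 ✓; bearing(K→H) − bearing(K→Q) = 109.0° ✓; |KH| = 9.600 ✓; ∠(KH, HU) = 90.00° ✓; |HU| = 3.800 ✗.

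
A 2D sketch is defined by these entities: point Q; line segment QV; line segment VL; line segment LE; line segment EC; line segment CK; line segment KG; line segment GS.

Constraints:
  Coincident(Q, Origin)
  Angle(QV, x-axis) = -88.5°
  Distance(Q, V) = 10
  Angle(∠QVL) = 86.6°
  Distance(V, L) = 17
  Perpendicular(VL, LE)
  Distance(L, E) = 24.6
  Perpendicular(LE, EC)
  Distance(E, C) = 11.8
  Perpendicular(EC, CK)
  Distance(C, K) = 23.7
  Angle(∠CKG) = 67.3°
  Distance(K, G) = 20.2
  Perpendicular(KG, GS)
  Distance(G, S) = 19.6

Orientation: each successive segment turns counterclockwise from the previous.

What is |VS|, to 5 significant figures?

31.333

Q is at the origin; QV runs at -88.5° with length 10.0, so V = (0.26177, -9.9966). ∠QVL = 86.6° gives VL at 4.9000° from the x-axis; with |VL| = 17.0, L = (17.200, -8.5445). VL ⟂ LE, so LE runs at 94.900°; with |LE| = 24.6, E = (15.098, 15.966). The perpendicularity gives EC at right angles to LE, so EC runs at -175.10°; with |EC| = 11.8, C = (3.3415, 14.958). The perpendicularity gives CK at right angles to EC, so CK runs at -85.100°; with |CK| = 23.7, K = (5.3659, -8.6557). ∠CKG = 67.3° gives KG at 27.600° from the x-axis; with |KG| = 20.2, G = (23.267, 0.70289). The perpendicularity gives GS at right angles to KG, so GS runs at 117.60°; with |GS| = 19.6, S = (14.187, 18.072). Then |VS| = |S − V| = 31.333.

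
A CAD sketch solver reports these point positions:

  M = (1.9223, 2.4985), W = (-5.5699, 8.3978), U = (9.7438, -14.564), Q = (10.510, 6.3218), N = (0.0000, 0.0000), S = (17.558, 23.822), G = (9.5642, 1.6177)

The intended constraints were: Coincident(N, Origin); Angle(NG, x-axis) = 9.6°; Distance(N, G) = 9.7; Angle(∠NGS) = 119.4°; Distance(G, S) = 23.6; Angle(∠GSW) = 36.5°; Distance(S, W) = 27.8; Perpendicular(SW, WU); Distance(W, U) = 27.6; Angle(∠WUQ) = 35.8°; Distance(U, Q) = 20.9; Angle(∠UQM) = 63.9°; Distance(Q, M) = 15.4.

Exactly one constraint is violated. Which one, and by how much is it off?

Distance(Q, M) = 15.4 — off by 6.00.

N = (0.00, 0.00) ✓; NG at 9.600° ✓; |NG| = 9.700 ✓; ∠NGS = 119.4° ✓; |GS| = 23.60 ✓; ∠GSW = 36.50° ✓; |SW| = 27.80 ✓; ∠(SW, WU) = 90.00° ✓; |WU| = 27.60 ✓; ∠WUQ = 35.80° ✓; |UQ| = 20.90 ✓; ∠UQM = 63.90° ✓; |QM| = 9.400 ✗.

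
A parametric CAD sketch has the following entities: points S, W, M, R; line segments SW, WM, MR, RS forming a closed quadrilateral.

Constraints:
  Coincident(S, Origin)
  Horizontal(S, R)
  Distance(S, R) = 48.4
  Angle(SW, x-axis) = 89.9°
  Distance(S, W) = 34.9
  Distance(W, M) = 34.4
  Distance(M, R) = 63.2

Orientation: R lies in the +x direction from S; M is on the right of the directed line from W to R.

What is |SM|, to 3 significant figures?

15.2

Checks: |WM| = 34.40 ✓; |MR| = 63.20 ✓.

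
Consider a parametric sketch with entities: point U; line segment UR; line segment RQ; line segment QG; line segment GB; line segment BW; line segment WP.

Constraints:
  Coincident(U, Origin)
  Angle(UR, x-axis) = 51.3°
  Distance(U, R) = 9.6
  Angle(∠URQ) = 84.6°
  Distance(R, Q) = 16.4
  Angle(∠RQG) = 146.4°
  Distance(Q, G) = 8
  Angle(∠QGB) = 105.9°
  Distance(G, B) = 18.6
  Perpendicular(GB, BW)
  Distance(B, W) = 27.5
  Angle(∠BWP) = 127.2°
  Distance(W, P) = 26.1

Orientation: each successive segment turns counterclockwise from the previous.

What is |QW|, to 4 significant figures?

28.72

∠QGB = 105.9° gives GB at -105.6° from the x-axis; with |GB| = 18.6, B = (-20.71, -1.461). The perpendicularity gives BW at right angles to GB, so BW runs at -15.60°; with |BW| = 27.5, W = (5.780, -8.856). Then |QW| = |W − Q| = 28.72.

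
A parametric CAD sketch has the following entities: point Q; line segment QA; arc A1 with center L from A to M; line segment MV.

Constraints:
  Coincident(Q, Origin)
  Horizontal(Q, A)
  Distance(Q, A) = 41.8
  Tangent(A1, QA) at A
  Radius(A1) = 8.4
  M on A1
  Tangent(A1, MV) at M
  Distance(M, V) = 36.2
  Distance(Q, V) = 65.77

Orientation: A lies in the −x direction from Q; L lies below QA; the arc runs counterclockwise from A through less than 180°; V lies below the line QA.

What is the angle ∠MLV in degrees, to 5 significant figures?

76.936°

Q is at the origin; QA is horizontal with |QA| = 41.8 and A on the −x side, so A = (-41.800, 0.0000). Tangency of A1 to QA means the radius LA is perpendicular to QA, so L = A + (0, -8.4) = (-41.800, -8.4000). Since LM ⟂ MV (tangency), |LV| = √(8.4² + 36.2²) = 37.162 regardless of where M sits on A1. So V lies on both circle(Q, 65.77) and circle(L, 37.162); the below-QA intersection is V = (-47.913, -45.056). M is the foot of the tangent from V: M = (-50.183, -8.9268).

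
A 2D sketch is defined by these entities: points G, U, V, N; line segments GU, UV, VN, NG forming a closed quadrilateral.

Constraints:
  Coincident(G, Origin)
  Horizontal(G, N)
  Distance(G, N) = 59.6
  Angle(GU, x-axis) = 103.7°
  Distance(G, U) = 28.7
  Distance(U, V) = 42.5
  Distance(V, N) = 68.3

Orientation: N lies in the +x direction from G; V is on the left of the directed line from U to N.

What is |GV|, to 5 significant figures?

62.391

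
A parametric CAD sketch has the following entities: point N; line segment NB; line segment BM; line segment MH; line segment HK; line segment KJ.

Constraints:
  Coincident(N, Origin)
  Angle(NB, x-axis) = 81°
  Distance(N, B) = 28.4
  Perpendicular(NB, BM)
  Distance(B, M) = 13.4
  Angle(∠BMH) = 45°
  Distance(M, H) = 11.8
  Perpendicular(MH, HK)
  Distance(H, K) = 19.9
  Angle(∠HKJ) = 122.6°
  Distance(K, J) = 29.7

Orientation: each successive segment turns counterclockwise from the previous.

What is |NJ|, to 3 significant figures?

63.2

The perpendicularity gives HK at right angles to MH, so HK runs at 36.0°; with |HK| = 19.9, K = (14.2, 32.3). ∠HKJ = 122.6° gives KJ at 93.4° from the x-axis; with |KJ| = 29.7, J = (12.5, 61.9). Then |NJ| = |J − N| = 63.2.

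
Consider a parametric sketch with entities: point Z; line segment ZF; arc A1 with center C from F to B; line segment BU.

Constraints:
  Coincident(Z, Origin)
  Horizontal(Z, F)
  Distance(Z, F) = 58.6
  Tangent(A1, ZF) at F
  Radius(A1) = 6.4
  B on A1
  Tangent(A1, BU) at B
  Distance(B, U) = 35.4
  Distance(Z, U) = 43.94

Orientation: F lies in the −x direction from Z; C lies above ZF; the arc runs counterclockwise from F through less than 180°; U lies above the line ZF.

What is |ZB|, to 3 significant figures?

53.6

Checks: |CB| = 6.400 ✓; ∠(CB, BU) = 90.00° ✓; |BU| = 35.40 ✓; |ZU| = 43.94 ✓.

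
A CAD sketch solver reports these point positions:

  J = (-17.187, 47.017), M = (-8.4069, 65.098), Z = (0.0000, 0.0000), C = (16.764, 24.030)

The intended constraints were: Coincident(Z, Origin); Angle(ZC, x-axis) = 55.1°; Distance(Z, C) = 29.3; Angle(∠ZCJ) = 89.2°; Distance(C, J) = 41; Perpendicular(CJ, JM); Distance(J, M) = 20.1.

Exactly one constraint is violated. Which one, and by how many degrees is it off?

Perpendicular(CJ, JM) — off by 8.20°.

Z = (0.00, 0.00) ✓; ZC at 55.10° ✓; |ZC| = 29.30 ✓; ∠ZCJ = 89.20° ✓; |CJ| = 41.00 ✓; ∠(CJ, JM) = 81.80° ✗; |JM| = 20.10 ✓.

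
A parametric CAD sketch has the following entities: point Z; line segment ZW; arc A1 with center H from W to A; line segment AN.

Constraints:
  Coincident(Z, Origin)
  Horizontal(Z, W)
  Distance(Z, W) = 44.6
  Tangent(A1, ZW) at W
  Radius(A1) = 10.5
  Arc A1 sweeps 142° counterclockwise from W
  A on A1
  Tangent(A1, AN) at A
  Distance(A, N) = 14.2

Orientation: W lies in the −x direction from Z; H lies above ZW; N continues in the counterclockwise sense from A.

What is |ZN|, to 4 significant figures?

56.48

Z is at the origin; Z and W share the same y with |ZW| = 44.6 and W on the −x side, so W = (-44.60, 0.000). Since A1 is tangent to ZW there, HW ⟂ ZW, so H = W + (0, 10.5) = (-44.60, 10.50). On A1, W sits at bearing -90° from H; a 142° counterclockwise sweep puts A at bearing 52°, so A = H + 10.5·(cos 52°, sin 52°) = (-38.14, 18.77). Since A1 is tangent to AN there, HA ⟂ AN, so AN runs along (−sin 52°, cos 52°); with |AN| = 14.2, N = (-49.33, 27.52). Then |ZN| = |N − Z| = 56.48.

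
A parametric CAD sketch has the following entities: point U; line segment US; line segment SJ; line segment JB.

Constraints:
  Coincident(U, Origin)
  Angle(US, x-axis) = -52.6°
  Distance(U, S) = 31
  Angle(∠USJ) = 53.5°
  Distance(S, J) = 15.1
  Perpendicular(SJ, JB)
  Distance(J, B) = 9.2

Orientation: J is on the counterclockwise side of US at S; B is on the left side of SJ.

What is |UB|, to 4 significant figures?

16.07

U is at the origin; US runs at -52.6° with length 31.0, so S = 31.0·(cos -52.6°, sin -52.6°) = (18.83, -24.63). ∠USJ = 53.5°, so SJ runs at -52.6° + (180° − 53.5°) = 73.90° from the x-axis; with |SJ| = 15.1, J = S + 15.1·(cos 73.90°, sin 73.90°) = (23.02, -10.12). SJ is perpendicular to JB; with |JB| = 9.2 on the left of SJ, B = J + 9.2·(-0.9608, 0.2773) = (14.18, -7.568). Then |UB| = |B − U| = 16.07.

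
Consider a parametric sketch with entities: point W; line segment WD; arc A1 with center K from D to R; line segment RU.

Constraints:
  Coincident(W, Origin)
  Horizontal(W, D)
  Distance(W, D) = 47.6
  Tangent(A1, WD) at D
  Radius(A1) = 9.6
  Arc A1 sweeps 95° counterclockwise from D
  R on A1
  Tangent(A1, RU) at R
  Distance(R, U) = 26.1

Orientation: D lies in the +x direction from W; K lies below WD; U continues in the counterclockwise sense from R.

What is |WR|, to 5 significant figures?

39.442

The tangent condition forces KD to be normal to WD, so K = D + (0, -9.6) = (47.600, -9.6000). On A1, D sits at bearing 90° from K; a 95° counterclockwise sweep puts R at bearing 185°, so R = K + 9.6·(cos 185°, sin 185°) = (38.037, -10.437). Then |WR| = |R − W| = 39.442.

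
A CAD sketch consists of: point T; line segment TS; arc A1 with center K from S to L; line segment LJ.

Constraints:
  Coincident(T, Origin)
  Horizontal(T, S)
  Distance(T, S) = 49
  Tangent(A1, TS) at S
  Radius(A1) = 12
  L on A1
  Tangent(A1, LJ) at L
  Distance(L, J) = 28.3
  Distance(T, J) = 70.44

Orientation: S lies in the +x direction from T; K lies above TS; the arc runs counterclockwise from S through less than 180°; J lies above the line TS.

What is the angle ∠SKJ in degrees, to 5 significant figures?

165.43°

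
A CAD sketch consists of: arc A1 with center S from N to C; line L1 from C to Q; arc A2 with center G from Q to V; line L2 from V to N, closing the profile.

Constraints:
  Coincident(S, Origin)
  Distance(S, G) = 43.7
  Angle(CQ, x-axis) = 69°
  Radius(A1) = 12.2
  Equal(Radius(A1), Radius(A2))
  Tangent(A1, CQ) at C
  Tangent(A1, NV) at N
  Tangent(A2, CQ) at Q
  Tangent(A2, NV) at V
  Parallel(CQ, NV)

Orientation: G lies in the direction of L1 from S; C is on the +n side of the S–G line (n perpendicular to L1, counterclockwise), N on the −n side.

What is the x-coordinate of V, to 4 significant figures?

27.05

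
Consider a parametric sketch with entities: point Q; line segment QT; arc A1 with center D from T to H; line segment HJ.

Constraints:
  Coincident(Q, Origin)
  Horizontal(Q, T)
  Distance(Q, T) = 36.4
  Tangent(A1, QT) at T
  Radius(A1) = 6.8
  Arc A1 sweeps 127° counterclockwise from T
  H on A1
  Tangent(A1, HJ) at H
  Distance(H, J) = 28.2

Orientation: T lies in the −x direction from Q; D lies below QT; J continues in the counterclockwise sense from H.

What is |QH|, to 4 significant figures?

43.23

Tangency of A1 to QT means the radius DT is perpendicular to QT, so D = T + (0, -6.8) = (-36.40, -6.800). On A1, T sits at bearing 90° from D; a 127° counterclockwise sweep puts H at bearing 217°, so H = D + 6.8·(cos 217°, sin 217°) = (-41.83, -10.89). Then |QH| = |H − Q| = 43.23.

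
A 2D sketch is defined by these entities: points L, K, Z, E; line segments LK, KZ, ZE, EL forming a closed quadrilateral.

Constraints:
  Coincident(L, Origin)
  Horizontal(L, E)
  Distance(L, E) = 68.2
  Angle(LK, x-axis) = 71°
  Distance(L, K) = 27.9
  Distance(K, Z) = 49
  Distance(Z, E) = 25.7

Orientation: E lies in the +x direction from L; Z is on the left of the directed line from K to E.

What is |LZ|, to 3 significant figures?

62.6

Checks: |KZ| = 49.00 ✓; |ZE| = 25.70 ✓.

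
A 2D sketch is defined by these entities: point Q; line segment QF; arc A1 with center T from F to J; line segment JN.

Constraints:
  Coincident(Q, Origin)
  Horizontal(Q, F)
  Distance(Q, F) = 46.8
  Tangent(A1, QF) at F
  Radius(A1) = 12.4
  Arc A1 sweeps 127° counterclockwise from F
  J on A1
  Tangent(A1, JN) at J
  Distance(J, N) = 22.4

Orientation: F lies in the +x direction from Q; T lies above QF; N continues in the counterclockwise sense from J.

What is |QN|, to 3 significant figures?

57.4

Q is at the origin; Q and F share the same y with |QF| = 46.8 and F on the +x side, so F = (46.8, 0.00). A1 meets QF tangentially, so TF is at right angles to QF, so T = F + (0, 12.4) = (46.8, 12.4). On A1, F sits at bearing -90° from T; a 127° counterclockwise sweep puts J at bearing 37°, so J = T + 12.4·(cos 37°, sin 37°) = (56.7, 19.9). Tangency of A1 to JN means the radius TJ is perpendicular to JN, so JN runs along (−sin 37°, cos 37°); with |JN| = 22.4, N = (43.2, 37.8). Then |QN| = |N − Q| = 57.4.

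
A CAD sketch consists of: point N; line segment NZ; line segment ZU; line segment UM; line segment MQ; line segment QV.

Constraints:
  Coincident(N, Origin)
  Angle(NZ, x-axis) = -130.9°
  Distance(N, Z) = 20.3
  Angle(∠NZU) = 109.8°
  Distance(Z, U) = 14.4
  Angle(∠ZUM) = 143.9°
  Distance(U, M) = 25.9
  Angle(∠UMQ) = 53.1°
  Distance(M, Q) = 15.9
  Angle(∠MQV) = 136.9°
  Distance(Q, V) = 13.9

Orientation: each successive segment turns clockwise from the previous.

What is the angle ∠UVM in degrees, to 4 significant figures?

66.92°

N is at the origin; NZ runs at -130.9° with length 20.3, so Z = (-13.29, -15.34). ∠NZU = 109.8° gives ZU at 158.9° from the x-axis; with |ZU| = 14.4, U = (-26.73, -10.16). ∠ZUM = 143.9° gives UM at 122.8° from the x-axis; with |UM| = 25.9, M = (-40.76, 11.61). ∠UMQ = 53.1° gives MQ at -4.100° from the x-axis; with |MQ| = 15.9, Q = (-24.90, 10.47). ∠MQV = 136.9° gives QV at -47.20° from the x-axis; with |QV| = 13.9, V = (-15.45, 0.2751). Then cos ∠UVM = VU·VM / (|VU||VM|), giving 66.92°.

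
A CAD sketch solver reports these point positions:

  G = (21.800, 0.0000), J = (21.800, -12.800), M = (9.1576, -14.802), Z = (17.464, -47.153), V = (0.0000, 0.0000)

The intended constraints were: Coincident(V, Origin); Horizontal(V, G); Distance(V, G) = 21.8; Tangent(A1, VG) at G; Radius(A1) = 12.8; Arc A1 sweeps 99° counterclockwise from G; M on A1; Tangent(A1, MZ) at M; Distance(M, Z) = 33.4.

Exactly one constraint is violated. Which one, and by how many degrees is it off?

Tangent(A1, MZ) at M — off by 5.40°.

V = (0.00, 0.00) ✓; V.y = 0.00, G.y = 0.00 ✓; |VG| = 21.80 ✓; ∠(JG, GV) = 90.00° ✓; |JG| = 12.80 ✓; bearing(J→M) − bearing(J→G) = 99.00° ✓; |JM| = 12.80 ✓; ∠(JM, MZ) = 84.60° ✗; |MZ| = 33.40 ✓.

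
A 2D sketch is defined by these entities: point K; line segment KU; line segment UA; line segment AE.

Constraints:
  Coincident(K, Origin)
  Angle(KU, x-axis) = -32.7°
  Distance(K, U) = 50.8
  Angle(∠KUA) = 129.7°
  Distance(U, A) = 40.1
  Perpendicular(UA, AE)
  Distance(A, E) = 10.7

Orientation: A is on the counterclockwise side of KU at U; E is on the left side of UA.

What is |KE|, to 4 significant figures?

77.90

K is at the origin; KU runs at -32.7° with length 50.8, so U = 50.8·(cos -32.7°, sin -32.7°) = (42.75, -27.44). ∠KUA = 129.7°, so UA runs at -32.7° + (180° − 129.7°) = 17.60° from the x-axis; with |UA| = 40.1, A = U + 40.1·(cos 17.60°, sin 17.60°) = (80.97, -15.32). UA is perpendicular to AE; with |AE| = 10.7 on the left of UA, E = A + 10.7·(-0.3024, 0.9532) = (77.74, -5.120). Then |KE| = |E − K| = 77.90.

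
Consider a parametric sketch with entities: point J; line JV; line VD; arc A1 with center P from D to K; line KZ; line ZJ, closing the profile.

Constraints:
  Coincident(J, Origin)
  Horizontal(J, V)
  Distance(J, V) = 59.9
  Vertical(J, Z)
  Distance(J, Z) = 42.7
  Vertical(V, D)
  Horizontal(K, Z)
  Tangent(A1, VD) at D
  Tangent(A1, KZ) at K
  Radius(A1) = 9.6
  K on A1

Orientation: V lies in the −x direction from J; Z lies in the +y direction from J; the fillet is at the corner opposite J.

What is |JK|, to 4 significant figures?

65.98

J is at the origin; J and V share the same y with |JV| = 59.9 and V on the −x side, so V = (-59.90, 0.000). J and Z share the same x with |JZ| = 42.7 and Z on the +y side, so Z = (0.000, 42.70). The virtual corner opposite J is at (-59.90, 42.70). A1 meets VD tangentially, so PD is at right angles to VD and tangency of A1 to KZ means the radius PK is perpendicular to KZ, with radius 9.6, so the center P sits 9.6 in from both sides at P = (-50.30, 33.10). That places the tangent points at D = (-59.90, 33.10) on VD and K = (-50.30, 42.70) on KZ. Then |JK| = |K − J| = 65.98.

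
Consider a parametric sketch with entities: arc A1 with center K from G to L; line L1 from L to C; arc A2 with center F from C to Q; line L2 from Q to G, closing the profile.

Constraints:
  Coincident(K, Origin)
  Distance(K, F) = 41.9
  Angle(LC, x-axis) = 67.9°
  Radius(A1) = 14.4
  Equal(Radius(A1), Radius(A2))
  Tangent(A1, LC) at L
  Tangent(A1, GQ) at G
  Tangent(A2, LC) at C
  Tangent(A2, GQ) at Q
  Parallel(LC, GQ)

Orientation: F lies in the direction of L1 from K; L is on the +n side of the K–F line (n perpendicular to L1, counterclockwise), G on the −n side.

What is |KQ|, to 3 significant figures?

44.3

The slot axis is L1's direction at 67.9°, so u = (cos 67.9°, sin 67.9°) = (0.376, 0.927) and n = (−sin 67.9°, cos 67.9°) = (-0.927, 0.376). K is at the origin and F lies 41.9 along u from K, so F = 41.9·u = (15.8, 38.8). Tangency of A1 to both parallel lines with radius 14.4 puts L and G at K ± 14.4·n: L = (-13.3, 5.42), G = (13.3, -5.42). Equal radii place C and Q the same way about F: C = F + 14.4·n = (2.42, 44.2), Q = F − 14.4·n = (29.1, 33.4). Then |KQ| = |Q − K| = 44.3.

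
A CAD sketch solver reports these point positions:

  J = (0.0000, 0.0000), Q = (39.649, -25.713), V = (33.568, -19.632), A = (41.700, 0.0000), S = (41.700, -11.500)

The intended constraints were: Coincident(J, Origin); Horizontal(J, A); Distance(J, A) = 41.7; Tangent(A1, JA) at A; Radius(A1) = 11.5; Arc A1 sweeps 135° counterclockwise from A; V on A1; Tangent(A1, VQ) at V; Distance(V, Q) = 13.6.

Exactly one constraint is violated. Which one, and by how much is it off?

Distance(V, Q) = 13.6 — off by 5.00.

J = (0.00, 0.00) ✓; J.y = 0.00, A.y = 0.00 ✓; |JA| = 41.70 ✓; ∠(SA, AJ) = 90.00° ✓; |SA| = 11.50 ✓; bearing(S→V) − bearing(S→A) = 135.0° ✓; |SV| = 11.50 ✓; ∠(SV, VQ) = 90.00° ✓; |VQ| = 8.600 ✗.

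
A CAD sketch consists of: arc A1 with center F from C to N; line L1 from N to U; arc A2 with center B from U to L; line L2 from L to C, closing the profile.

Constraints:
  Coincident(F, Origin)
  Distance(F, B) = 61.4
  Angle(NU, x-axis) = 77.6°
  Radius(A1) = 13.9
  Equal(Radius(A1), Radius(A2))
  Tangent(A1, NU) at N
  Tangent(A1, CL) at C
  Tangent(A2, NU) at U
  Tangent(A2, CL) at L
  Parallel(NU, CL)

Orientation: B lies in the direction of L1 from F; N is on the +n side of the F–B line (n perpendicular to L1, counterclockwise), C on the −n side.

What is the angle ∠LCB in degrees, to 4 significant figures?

12.76°

The slot axis is L1's direction at 77.6°, so u = (cos 77.6°, sin 77.6°) = (0.2147, 0.9767) and n = (−sin 77.6°, cos 77.6°) = (-0.9767, 0.2147). F is at the origin and B lies 61.4 along u from F, so B = 61.4·u = (13.18, 59.97). Tangency of A1 to both parallel lines with radius 13.9 puts N and C at F ± 13.9·n: N = (-13.58, 2.985), C = (13.58, -2.985). Equal radii place U and L the same way about B: U = B + 13.9·n = (-0.3910, 62.95), L = B − 13.9·n = (26.76, 56.98). Then cos ∠LCB = CL·CB / (|CL||CB|), giving 12.76°.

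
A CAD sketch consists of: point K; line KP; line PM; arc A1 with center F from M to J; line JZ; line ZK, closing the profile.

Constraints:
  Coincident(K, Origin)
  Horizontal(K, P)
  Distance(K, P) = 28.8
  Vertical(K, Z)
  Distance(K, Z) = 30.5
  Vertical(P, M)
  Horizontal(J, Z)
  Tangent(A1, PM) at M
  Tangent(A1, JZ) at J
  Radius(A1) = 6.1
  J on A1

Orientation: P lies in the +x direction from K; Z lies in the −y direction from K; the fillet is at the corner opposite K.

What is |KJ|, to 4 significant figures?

38.02

K is at the origin; KP is horizontal with |KP| = 28.8 and P on the +x side, so P = (28.80, 0.000). KZ is vertical with |KZ| = 30.5 and Z on the −y side, so Z = (0.000, -30.50). The virtual corner opposite K is at (28.80, -30.50). The tangent condition forces FM to be normal to PM and tangency of A1 to JZ means the radius FJ is perpendicular to JZ, with radius 6.1, so the center F sits 6.1 in from both sides at F = (22.70, -24.40). That places the tangent points at M = (28.80, -24.40) on PM and J = (22.70, -30.50) on JZ. Then |KJ| = |J − K| = 38.02.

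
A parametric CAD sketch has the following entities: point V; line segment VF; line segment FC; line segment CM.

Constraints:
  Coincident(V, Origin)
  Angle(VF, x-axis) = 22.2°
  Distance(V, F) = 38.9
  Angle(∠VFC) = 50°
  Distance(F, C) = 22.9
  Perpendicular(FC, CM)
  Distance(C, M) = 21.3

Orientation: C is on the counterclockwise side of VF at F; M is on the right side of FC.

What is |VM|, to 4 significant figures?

51.14

V is at the origin; VF runs at 22.2° with length 38.9, so F = 38.9·(cos 22.2°, sin 22.2°) = (36.02, 14.70). ∠VFC = 50.0°, so FC runs at 22.2° + (180° − 50.0°) = 152.2° from the x-axis; with |FC| = 22.9, C = F + 22.9·(cos 152.2°, sin 152.2°) = (15.76, 25.38). FC ⟂ CM; with |CM| = 21.3 on the right of FC, M = C + 21.3·(0.4664, 0.8846) = (25.69, 44.22). Then |VM| = |M − V| = 51.14.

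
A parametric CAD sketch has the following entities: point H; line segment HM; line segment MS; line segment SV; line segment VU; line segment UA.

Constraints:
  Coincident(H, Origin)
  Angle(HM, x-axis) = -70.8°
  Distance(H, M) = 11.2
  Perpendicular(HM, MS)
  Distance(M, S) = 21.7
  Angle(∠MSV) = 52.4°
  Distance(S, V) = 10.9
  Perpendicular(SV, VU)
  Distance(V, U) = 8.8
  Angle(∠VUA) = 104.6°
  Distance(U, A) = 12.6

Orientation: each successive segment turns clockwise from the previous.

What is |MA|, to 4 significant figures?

15.44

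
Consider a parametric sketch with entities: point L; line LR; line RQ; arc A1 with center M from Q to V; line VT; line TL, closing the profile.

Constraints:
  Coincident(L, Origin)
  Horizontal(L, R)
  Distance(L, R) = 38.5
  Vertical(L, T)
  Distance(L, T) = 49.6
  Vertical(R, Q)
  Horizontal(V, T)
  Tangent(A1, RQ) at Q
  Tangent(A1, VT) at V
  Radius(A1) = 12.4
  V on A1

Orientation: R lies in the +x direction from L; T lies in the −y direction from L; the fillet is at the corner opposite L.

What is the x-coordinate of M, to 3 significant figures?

26.1

L is at the origin; L and R share the same y with |LR| = 38.5 and R on the +x side, so R = (38.5, 0.00). LT is vertical with |LT| = 49.6 and T on the −y side, so T = (0.00, -49.6). The virtual corner opposite L is at (38.5, -49.6). Since A1 is tangent to RQ there, MQ ⟂ RQ and the tangent condition forces MV to be normal to VT, with radius 12.4, so the center M sits 12.4 in from both sides at M = (26.1, -37.2). So M.x = 26.1.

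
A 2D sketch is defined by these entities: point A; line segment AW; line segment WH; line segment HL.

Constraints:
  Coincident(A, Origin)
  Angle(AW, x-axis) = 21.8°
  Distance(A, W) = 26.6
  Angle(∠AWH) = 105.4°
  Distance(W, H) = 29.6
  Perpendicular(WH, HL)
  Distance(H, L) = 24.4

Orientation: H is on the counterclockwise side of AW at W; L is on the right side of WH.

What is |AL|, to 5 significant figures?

62.038

∠AWH = 105.4°, so WH runs at 21.8° + (180° − 105.4°) = 96.400° from the x-axis; with |WH| = 29.6, H = W + 29.6·(cos 96.400°, sin 96.400°) = (21.398, 39.294). WH is perpendicular to HL; with |HL| = 24.4 on the right of WH, L = H + 24.4·(0.99377, 0.11147) = (45.646, 42.014). Then |AL| = |L − A| = 62.038.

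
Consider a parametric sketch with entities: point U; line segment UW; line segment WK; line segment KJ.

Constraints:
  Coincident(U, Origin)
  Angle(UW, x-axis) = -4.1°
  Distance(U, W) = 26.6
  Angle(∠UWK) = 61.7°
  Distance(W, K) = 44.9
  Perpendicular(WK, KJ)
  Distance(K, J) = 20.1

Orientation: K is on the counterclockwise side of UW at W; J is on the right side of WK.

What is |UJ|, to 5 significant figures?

54.191

U is at the origin; UW runs at -4.1° with length 26.6, so W = 26.6·(cos -4.1°, sin -4.1°) = (26.532, -1.9018). ∠UWK = 61.7°, so WK runs at -4.1° + (180° − 61.7°) = 114.20° from the x-axis; with |WK| = 44.9, K = W + 44.9·(cos 114.20°, sin 114.20°) = (8.1264, 39.052). The perpendicularity gives KJ at right angles to WK; with |KJ| = 20.1 on the right of WK, J = K + 20.1·(0.91212, 0.40992) = (26.460, 47.292). Then |UJ| = |J − U| = 54.191.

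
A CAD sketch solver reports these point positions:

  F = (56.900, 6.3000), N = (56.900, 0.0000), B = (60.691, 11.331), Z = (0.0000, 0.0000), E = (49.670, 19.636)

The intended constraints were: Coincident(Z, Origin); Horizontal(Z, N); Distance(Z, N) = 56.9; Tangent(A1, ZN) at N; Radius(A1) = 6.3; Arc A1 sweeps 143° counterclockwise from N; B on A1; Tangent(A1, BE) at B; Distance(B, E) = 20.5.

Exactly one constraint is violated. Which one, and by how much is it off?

Distance(B, E) = 20.5 — off by 6.70.

Z = (0.00, 0.00) ✓; Z.y = 0.00, N.y = 0.00 ✓; |ZN| = 56.90 ✓; ∠(FN, NZ) = 90.00° ✓; |FN| = 6.300 ✓; bearing(F→B) − bearing(F→N) = 143.0° ✓; |FB| = 6.299 ✓; ∠(FB, BE) = 90.00° ✓; |BE| = 13.80 ✗.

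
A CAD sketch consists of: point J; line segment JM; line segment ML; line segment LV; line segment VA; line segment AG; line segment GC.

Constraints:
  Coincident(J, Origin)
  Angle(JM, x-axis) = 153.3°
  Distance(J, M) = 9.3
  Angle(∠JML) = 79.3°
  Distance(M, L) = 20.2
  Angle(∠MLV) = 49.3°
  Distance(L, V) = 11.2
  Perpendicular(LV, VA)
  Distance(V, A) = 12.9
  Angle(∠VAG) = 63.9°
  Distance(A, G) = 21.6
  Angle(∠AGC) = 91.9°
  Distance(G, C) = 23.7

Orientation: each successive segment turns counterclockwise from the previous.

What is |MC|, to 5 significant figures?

35.502

J is at the origin; JM runs at 153.3° with length 9.3, so M = (-8.3084, 4.1787). ∠JML = 79.3° gives ML at -106.00° from the x-axis; with |ML| = 20.2, L = (-13.876, -15.239). ∠MLV = 49.3° gives LV at 24.700° from the x-axis; with |LV| = 11.2, V = (-3.7009, -10.559). The perpendicularity gives VA at right angles to LV, so VA runs at 114.70°; with |VA| = 12.9, A = (-9.0914, 1.1610). ∠VAG = 63.9° gives AG at -129.20° from the x-axis; with |AG| = 21.6, G = (-22.743, -15.578). ∠AGC = 91.9° gives GC at -41.100° from the x-axis; with |GC| = 23.7, C = (-4.8838, -31.158). Then |MC| = |C − M| = 35.502.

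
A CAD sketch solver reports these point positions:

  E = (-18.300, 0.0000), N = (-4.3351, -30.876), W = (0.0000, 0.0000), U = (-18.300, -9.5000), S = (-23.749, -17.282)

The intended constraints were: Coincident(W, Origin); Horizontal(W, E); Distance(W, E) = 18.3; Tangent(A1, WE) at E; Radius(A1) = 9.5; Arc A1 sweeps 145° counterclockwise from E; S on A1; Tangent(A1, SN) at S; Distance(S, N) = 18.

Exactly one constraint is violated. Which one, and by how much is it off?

Distance(S, N) = 18 — off by 5.70.

W = (0.00, 0.00) ✓; W.y = 0.00, E.y = 0.00 ✓; |WE| = 18.30 ✓; ∠(UE, EW) = 90.00° ✓; |UE| = 9.500 ✓; bearing(U→S) − bearing(U→E) = 145.0° ✓; |US| = 9.500 ✓; ∠(US, SN) = 90.00° ✓; |SN| = 23.70 ✗.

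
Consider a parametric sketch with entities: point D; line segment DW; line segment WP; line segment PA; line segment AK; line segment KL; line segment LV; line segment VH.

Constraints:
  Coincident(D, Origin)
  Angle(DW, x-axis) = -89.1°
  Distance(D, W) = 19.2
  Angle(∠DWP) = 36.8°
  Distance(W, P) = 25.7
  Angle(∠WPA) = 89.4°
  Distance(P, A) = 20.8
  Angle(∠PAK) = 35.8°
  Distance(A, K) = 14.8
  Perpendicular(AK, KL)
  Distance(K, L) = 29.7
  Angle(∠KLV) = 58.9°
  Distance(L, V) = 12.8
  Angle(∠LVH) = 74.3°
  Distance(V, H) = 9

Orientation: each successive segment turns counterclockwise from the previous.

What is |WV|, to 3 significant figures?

42.4

D is at the origin; DW runs at -89.1° with length 19.2, so W = (0.302, -19.2). ∠DWP = 36.8° gives WP at 54.1° from the x-axis; with |WP| = 25.7, P = (15.4, 1.62). ∠WPA = 89.4° gives PA at 145° from the x-axis; with |PA| = 20.8, A = (-1.60, 13.6). ∠PAK = 35.8° gives AK at -71.1° from the x-axis; with |AK| = 14.8, K = (3.19, -0.362). AK ⟂ KL, so KL runs at 18.9°; with |KL| = 29.7, L = (31.3, 9.26). ∠KLV = 58.9° gives LV at 140° from the x-axis; with |LV| = 12.8, V = (21.5, 17.5). Then |WV| = |V − W| = 42.4.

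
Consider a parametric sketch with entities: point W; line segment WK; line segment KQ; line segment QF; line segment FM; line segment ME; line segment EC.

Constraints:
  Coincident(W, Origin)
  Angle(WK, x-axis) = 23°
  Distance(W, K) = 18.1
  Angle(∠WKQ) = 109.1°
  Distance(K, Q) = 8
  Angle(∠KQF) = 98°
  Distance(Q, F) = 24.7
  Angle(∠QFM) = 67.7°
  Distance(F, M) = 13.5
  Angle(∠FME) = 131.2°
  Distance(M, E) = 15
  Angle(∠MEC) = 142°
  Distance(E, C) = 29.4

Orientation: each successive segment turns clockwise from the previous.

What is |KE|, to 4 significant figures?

11.45

W is at the origin; WK runs at 23.0° with length 18.1, so K = (16.66, 7.072). ∠WKQ = 109.1° gives KQ at -47.90° from the x-axis; with |KQ| = 8.0, Q = (22.02, 1.136). ∠KQF = 98.0° gives QF at -129.9° from the x-axis; with |QF| = 24.7, F = (6.181, -17.81). ∠QFM = 67.7° gives FM at 117.8° from the x-axis; with |FM| = 13.5, M = (-0.1155, -5.871). ∠FME = 131.2° gives ME at 69.00° from the x-axis; with |ME| = 15.0, E = (5.260, 8.133). Then |KE| = |E − K| = 11.45.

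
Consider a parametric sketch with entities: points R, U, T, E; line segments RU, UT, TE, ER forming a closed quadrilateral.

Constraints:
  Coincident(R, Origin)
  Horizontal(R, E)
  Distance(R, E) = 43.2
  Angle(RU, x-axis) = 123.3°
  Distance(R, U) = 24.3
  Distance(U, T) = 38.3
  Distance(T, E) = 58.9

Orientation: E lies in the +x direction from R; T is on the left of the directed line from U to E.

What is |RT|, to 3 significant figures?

50.9

R is at the origin; R and E share the same y with |RE| = 43.2 and E in +x, so E = (43.2, 0). RU runs at 123.3° with |RU| = 24.3, so U = (-13.3, 20.3). T is determined by |UT| = 38.3 and |TE| = 58.9 together: it lies at the intersection of circle(U, 38.3) and circle(E, 58.9). With |UE| = 60.1, the foot of the radical line on UE is 13.4 from U and the perpendicular offset is √(38.3² − 13.4²) = 35.9. Taking the left-of-UE solution: T = (11.4, 49.6).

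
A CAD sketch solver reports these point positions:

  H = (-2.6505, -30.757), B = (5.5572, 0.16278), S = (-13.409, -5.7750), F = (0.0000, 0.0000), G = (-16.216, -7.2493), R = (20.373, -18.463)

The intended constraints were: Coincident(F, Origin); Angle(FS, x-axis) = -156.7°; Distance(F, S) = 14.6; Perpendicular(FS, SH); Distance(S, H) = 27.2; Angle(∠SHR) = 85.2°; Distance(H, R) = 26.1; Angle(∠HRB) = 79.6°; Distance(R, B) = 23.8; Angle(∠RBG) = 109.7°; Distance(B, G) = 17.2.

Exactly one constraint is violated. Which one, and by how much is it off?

Distance(B, G) = 17.2 — off by 5.80.

F = (0.00, 0.00) ✓; FS at -156.7° ✓; |FS| = 14.60 ✓; ∠(FS, SH) = 90.00° ✓; |SH| = 27.20 ✓; ∠SHR = 85.20° ✓; |HR| = 26.10 ✓; ∠HRB = 79.60° ✓; |RB| = 23.80 ✓; ∠RBG = 109.7° ✓; |BG| = 23.00 ✗.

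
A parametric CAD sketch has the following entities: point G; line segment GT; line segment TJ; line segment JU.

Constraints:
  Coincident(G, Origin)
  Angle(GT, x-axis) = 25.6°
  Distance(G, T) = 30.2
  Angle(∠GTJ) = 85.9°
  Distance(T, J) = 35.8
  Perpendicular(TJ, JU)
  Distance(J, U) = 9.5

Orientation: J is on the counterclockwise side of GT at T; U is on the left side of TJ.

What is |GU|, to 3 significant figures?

39.5

G is at the origin; GT runs at 25.6° with length 30.2, so T = 30.2·(cos 25.6°, sin 25.6°) = (27.2, 13.0). ∠GTJ = 85.9°, so TJ runs at 25.6° + (180° − 85.9°) = 120° from the x-axis; with |TJ| = 35.8, J = T + 35.8·(cos 120°, sin 120°) = (9.50, 44.1). The perpendicularity gives JU at right angles to TJ; with |JU| = 9.5 on the left of TJ, U = J + 9.5·(-0.869, -0.495) = (1.25, 39.4). Then |GU| = |U − G| = 39.5.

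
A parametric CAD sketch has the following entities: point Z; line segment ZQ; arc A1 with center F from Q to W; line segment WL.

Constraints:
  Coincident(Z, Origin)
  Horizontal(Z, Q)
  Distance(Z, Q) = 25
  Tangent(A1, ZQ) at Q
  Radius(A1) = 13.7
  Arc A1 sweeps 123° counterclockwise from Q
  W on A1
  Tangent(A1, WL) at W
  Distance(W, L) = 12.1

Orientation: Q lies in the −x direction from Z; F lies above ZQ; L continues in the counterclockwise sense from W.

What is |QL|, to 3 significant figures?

31.7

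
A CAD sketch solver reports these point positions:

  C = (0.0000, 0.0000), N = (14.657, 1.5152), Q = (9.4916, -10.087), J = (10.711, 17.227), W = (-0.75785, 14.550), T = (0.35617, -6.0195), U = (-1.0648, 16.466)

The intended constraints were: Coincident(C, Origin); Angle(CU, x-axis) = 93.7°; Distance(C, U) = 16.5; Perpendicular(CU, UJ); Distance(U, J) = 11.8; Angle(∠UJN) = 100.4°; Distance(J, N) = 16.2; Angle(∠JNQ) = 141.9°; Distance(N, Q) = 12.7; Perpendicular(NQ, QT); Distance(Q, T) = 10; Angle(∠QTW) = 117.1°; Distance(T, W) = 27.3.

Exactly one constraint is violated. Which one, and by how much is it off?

Distance(T, W) = 27.3 — off by 6.70.

C = (0.00, 0.00) ✓; CU at 93.70° ✓; |CU| = 16.50 ✓; ∠(CU, UJ) = 90.00° ✓; |UJ| = 11.80 ✓; ∠UJN = 100.4° ✓; |JN| = 16.20 ✓; ∠JNQ = 141.9° ✓; |NQ| = 12.70 ✓; ∠(NQ, QT) = 90.00° ✓; |QT| = 10.00 ✓; ∠QTW = 117.1° ✓; |TW| = 20.60 ✗.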